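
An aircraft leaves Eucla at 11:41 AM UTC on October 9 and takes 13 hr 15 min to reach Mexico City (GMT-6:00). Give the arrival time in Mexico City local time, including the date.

Departure is given in UTC: 11:41 AM on Oct 9.
Add 13 hours and 15 minutes → 12:56 AM UTC (Oct 10).
Mexico City is UTC−6:00: 12:56 AM − 6:00 = 6:56 PM on Oct 9.

6:56 PM on Oct 9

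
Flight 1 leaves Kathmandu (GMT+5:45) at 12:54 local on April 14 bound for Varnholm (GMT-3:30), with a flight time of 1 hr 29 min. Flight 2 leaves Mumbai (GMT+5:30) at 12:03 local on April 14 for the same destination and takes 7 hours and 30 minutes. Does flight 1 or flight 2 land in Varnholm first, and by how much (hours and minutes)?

the first, by 5 hours 25 minutes

Flight 1 in UTC: 12:54 − 5:45 = 07:09 on Apr 14.
+1 hour 29 minutes → arrive 08:38 UTC on Apr 14.
Flight 2 in UTC: 12:03 − 5:30 = 06:33 on Apr 14.
+7 hours 30 minutes → arrive 14:03 UTC on Apr 14.
Flight 1 lands earlier by 5 hours 25 minutes.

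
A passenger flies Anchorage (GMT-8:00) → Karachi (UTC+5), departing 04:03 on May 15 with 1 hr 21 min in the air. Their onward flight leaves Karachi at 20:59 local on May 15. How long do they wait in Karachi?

Convert departure to UTC: 04:03 + 8:00 = 12:03 UTC on May 15.
Add 1 hour and 21 minutes flight time → 13:24 UTC.
Karachi is UTC+5:00, so local arrival = 13:24 + 5:00 = 18:24 on May 15.
Layover = 20:59 − 18:24 = 2 hours 35 minutes.

2 hours 35 minutes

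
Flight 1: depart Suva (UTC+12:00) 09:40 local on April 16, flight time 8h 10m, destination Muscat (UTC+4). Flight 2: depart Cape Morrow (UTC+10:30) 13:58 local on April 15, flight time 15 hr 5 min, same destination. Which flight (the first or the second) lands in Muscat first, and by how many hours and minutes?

Flight 1 in UTC: 09:40 − 12:00 = 21:40 on Apr 15.
+8 hours 10 minutes → arrive 05:50 UTC on Apr 16.
Flight 2 in UTC: 13:58 − 10:30 = 03:28 on Apr 15.
+15 hours 5 minutes → arrive 18:33 UTC on Apr 15.
Flight 2 lands earlier by 11 hours 17 minutes.

the second, by 11 hours 17 minutes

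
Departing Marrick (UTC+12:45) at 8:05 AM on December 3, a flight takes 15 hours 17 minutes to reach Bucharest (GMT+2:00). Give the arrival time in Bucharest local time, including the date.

Convert departure to UTC: 8:05 AM − 12:45 = 7:20 PM UTC on Dec 2.
Add 15 hours 17 minutes travel time → 10:37 AM UTC (Dec 3).
Bucharest is UTC+2:00, so local arrival = 10:37 AM + 2:00 = 12:37 PM on Dec 3.

12:37 PM on Dec 3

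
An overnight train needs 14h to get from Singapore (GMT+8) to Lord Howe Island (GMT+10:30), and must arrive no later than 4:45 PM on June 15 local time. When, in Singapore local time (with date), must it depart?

12:15 AM on June 15

Target arrival in UTC: 4:45 PM − 10:30 = 6:15 AM on Jun 15.
Subtract 14 hours → departure 4:15 PM UTC on Jun 14.
Singapore is UTC+8:00: 4:15 PM + 8:00 = 12:15 AM on Jun 15.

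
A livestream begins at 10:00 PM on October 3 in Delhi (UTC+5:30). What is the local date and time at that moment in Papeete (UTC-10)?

6:30 AM on Oct 3

In UTC: 10:00 PM − 5:30 = 4:30 PM on Oct 3.
Papeete is UTC−10:00: 4:30 PM − 10:00 = 6:30 AM on Oct 3.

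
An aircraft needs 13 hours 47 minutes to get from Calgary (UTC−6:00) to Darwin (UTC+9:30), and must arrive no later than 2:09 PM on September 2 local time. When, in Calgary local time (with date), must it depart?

Target arrival in UTC: 2:09 PM − 9:30 = 4:39 AM on Sep 2.
Subtract 13 hours and 47 minutes → departure 2:52 PM UTC on Sep 1.
Calgary is UTC−6:00: 2:52 PM − 6:00 = 8:52 AM on Sep 1.

8:52 AM on September 1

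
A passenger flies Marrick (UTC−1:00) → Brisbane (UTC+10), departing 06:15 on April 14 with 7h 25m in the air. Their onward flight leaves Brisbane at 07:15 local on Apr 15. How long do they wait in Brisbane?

6 hours 35 minutes

Convert departure to UTC: 06:15 + 1:00 = 07:15 UTC on Apr 14.
Add 7 hours 25 minutes flight time → 14:40 UTC.
Brisbane is UTC+10:00, so local arrival = 14:40 + 10:00 = 00:40 on Apr 15.
Layover = 07:15 − 00:40 = 6 hours 35 minutes.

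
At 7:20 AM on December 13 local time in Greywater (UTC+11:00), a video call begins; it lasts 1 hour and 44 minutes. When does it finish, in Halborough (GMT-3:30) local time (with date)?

6:34 PM on Dec 12

Halborough is 14:30 behind Greywater.
After 1 hour and 44 minutes it is 9:04 AM in Greywater.
Shift by the zone difference: 9:04 AM − 14:30 = 6:34 PM on Dec 12 in Halborough.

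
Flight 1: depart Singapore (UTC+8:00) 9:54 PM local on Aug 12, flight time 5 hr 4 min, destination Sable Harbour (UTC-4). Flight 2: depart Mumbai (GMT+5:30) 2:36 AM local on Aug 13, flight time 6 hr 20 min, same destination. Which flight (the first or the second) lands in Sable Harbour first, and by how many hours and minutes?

the first, by 8 hours 28 minutes

Flight 1 in UTC: 9:54 PM − 8:00 = 1:54 PM on Aug 12.
+5 hours and 4 minutes → arrive 6:58 PM UTC on Aug 12.
Flight 2 in UTC: 2:36 AM − 5:30 = 9:06 PM on Aug 12.
+6 hours and 20 minutes → arrive 3:26 AM UTC on Aug 13.
Flight 1 lands earlier by 8 hours 28 minutes.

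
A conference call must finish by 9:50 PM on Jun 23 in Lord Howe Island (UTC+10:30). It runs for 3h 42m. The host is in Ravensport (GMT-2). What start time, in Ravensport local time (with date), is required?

5:38 AM on Jun 23

Target end time in UTC: 9:50 PM − 10:30 = 11:20 AM on Jun 23.
Subtract 3 hours 42 minutes → start 7:38 AM UTC on Jun 23.
Ravensport is UTC−2:00: 7:38 AM − 2:00 = 5:38 AM on Jun 23.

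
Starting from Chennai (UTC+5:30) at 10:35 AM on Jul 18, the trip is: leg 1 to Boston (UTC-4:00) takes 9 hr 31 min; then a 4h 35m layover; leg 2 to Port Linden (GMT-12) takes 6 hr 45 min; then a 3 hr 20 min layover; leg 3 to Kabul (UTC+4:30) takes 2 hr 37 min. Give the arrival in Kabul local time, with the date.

Convert departure to UTC: 10:35 AM − 5:30 = 5:05 AM UTC on Jul 18.
Add 9 hours and 31 minutes leg 1 → 2:36 PM UTC.
Add 4 hours and 35 minutes layover in Boston → 7:11 PM UTC.
Add 6 hours 45 minutes leg 2 → 1:56 AM UTC (Jul 19).
Add 3 hours and 20 minutes layover in Port Linden → 5:16 AM UTC.
Add 2 hours and 37 minutes leg 3 → 7:53 AM UTC.
Kabul is UTC+4:30, so local arrival = 7:53 AM + 4:30 = 12:23 PM on Jul 19.

12:23 PM on July 19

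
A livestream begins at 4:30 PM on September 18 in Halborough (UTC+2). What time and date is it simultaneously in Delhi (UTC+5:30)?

Delhi is 3:30 ahead of Halborough.
Shift by the zone difference: 4:30 PM + 3:30 = 8:00 PM on Sep 18 in Delhi.

8:00 PM on Sep 18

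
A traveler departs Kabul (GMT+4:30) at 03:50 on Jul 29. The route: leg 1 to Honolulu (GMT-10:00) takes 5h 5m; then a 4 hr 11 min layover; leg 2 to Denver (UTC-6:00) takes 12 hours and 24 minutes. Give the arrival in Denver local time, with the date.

15:00 on July 29

Convert departure to UTC: 03:50 − 4:30 = 23:20 UTC on Jul 28.
Add 5 hours 5 minutes leg 1 → 04:25 UTC (Jul 29).
Add 4 hours and 11 minutes layover in Honolulu → 08:36 UTC.
Add 12 hours and 24 minutes leg 2 → 21:00 UTC.
Denver is UTC−6:00, so local arrival = 21:00 − 6:00 = 15:00 on Jul 29.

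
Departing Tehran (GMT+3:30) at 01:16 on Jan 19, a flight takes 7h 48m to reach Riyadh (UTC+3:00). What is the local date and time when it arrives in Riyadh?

08:34 on January 19

Convert departure to UTC: 01:16 − 3:30 = 21:46 UTC on Jan 18.
Add 7 hours 48 minutes travel time → 05:34 UTC (Jan 19).
Riyadh is UTC+3:00, so local arrival = 05:34 + 3:00 = 08:34 on Jan 19.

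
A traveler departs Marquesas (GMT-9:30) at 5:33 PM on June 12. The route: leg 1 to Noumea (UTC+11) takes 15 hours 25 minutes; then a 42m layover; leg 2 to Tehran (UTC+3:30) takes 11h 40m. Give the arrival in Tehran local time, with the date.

10:20 AM on June 14

Convert departure to UTC: 5:33 PM + 9:30 = 3:03 AM UTC on Jun 13.
Add 15 hours 25 minutes leg 1 → 6:28 PM UTC.
Add 42 minutes layover in Noumea → 7:10 PM UTC.
Add 11 hours 40 minutes leg 2 → 6:50 AM UTC (Jun 14).
Tehran is UTC+3:30, so local arrival = 6:50 AM + 3:30 = 10:20 AM on Jun 14.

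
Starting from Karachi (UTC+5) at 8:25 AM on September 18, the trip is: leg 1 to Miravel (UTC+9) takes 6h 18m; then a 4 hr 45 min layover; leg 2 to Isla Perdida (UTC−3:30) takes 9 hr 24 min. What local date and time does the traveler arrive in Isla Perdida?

Convert departure to UTC: 8:25 AM − 5:00 = 3:25 AM UTC on Sep 18.
Add 6 hours and 18 minutes leg 1 → 9:43 AM UTC.
Add 4 hours 45 minutes layover in Miravel → 2:28 PM UTC.
Add 9 hours and 24 minutes leg 2 → 11:52 PM UTC.
Isla Perdida is UTC−3:30, so local arrival = 11:52 PM − 3:30 = 8:22 PM on Sep 18.

8:22 PM on September 18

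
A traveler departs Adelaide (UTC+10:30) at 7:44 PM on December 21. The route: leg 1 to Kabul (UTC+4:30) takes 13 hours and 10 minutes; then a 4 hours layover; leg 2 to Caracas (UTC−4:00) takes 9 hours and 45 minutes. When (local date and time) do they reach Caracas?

8:09 AM on Dec 22

Convert departure to UTC: 7:44 PM − 10:30 = 9:14 AM UTC on Dec 21.
Add 13 hours 10 minutes leg 1 → 10:24 PM UTC.
Add 4 hours layover in Kabul → 2:24 AM UTC (Dec 22).
Add 9 hours and 45 minutes leg 2 → 12:09 PM UTC.
Caracas is UTC−4:00, so local arrival = 12:09 PM − 4:00 = 8:09 AM on Dec 22.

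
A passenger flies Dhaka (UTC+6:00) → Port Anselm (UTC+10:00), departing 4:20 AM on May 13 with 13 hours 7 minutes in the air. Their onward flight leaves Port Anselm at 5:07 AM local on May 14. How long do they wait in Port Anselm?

Convert departure to UTC: 4:20 AM − 6:00 = 10:20 PM UTC on May 12.
Add 13 hours 7 minutes flight time → 11:27 AM UTC (May 13).
Port Anselm is UTC+10:00, so local arrival = 11:27 AM + 10:00 = 9:27 PM on May 13.
Layover = 5:07 AM − 9:27 PM (+1 day) = 7 hours 40 minutes.

7 hours 40 minutes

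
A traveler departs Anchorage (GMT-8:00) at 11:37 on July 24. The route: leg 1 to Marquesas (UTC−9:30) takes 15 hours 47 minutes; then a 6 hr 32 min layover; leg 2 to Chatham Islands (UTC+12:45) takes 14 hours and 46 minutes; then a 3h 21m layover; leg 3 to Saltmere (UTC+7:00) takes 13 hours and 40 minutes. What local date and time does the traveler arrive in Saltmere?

08:43 on July 27

Convert departure to UTC: 11:37 + 8:00 = 19:37 UTC on Jul 24.
Add 15 hours 47 minutes leg 1 → 11:24 UTC (Jul 25).
Add 6 hours and 32 minutes layover in Marquesas → 17:56 UTC.
Add 14 hours 46 minutes leg 2 → 08:42 UTC (Jul 26).
Add 3 hours and 21 minutes layover in Chatham Islands → 12:03 UTC.
Add 13 hours 40 minutes leg 3 → 01:43 UTC (Jul 27).
Saltmere is UTC+7:00, so local arrival = 01:43 + 7:00 = 08:43 on Jul 27.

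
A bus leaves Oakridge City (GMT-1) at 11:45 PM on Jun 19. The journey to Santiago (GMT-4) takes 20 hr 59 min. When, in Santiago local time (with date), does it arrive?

5:44 PM on Jun 20

Convert departure to UTC: 11:45 PM + 1:00 = 12:45 AM UTC on Jun 20.
Add 20 hours 59 minutes travel time → 9:44 PM UTC.
Santiago is UTC−4:00, so local arrival = 9:44 PM − 4:00 = 5:44 PM on Jun 20.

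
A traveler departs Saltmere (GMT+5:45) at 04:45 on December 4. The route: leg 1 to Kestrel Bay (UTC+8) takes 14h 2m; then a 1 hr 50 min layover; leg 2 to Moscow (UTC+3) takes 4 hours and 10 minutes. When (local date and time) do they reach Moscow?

Convert departure to UTC: 04:45 − 5:45 = 23:00 UTC on Dec 3.
Add 14 hours and 2 minutes leg 1 → 13:02 UTC (Dec 4).
Add 1 hour and 50 minutes layover in Kestrel Bay → 14:52 UTC.
Add 4 hours and 10 minutes leg 2 → 19:02 UTC.
Moscow is UTC+3:00, so local arrival = 19:02 + 3:00 = 22:02 on Dec 4.

22:02 on December 4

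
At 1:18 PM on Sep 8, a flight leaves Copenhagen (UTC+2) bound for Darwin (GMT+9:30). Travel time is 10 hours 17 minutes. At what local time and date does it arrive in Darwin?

Convert departure to UTC: 1:18 PM − 2:00 = 11:18 AM UTC on Sep 8.
Add 10 hours and 17 minutes travel time → 9:35 PM UTC.
Darwin is UTC+9:30, so local arrival = 9:35 PM + 9:30 = 7:05 AM on Sep 9.

7:05 AM on September 9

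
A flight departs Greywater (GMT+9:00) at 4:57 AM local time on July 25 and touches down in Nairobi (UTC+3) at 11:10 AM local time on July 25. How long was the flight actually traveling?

12 hours 13 minutes

Nairobi is 6:00 behind Greywater.
Clock-face elapsed time (ignoring zones) is 6 hours 13 minutes.
Actual elapsed = 6 hours 13 minutes + 6:00 = 12 hours 13 minutes.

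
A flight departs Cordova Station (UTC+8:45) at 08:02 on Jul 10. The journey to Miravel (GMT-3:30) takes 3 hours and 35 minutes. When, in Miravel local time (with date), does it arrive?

Convert departure to UTC: 08:02 − 8:45 = 23:17 UTC on Jul 9.
Add 3 hours and 35 minutes travel time → 02:52 UTC (Jul 10).
Miravel is UTC−3:30, so local arrival = 02:52 − 3:30 = 23:22 on Jul 9.

23:22 on July 9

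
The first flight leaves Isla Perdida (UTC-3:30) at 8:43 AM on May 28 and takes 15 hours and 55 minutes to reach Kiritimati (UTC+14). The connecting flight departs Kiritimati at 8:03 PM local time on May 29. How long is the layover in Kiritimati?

1 hour 55 minutes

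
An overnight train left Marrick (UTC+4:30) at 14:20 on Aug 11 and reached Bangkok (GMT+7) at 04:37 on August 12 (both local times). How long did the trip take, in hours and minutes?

Departure in UTC: 14:20 − 4:30 = 09:50 on Aug 11.
Arrival in UTC: 04:37 − 7:00 = 21:37 on Aug 11.
Elapsed = 21:37 − 09:50 = 11 hours 47 minutes.

11 hours 47 minutes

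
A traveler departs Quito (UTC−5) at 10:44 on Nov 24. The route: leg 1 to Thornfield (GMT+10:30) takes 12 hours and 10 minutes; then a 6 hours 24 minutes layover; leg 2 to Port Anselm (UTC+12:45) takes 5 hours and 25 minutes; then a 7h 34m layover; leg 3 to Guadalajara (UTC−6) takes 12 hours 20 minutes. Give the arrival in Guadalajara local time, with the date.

Convert departure to UTC: 10:44 + 5:00 = 15:44 UTC on Nov 24.
Add 12 hours and 10 minutes leg 1 → 03:54 UTC (Nov 25).
Add 6 hours and 24 minutes layover in Thornfield → 10:18 UTC.
Add 5 hours and 25 minutes leg 2 → 15:43 UTC.
Add 7 hours 34 minutes layover in Port Anselm → 23:17 UTC.
Add 12 hours and 20 minutes leg 3 → 11:37 UTC (Nov 26).
Guadalajara is UTC−6:00, so local arrival = 11:37 − 6:00 = 05:37 on Nov 26.

05:37 on Nov 26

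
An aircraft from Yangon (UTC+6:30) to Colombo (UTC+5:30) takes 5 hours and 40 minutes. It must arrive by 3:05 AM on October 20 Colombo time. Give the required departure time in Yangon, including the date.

Target arrival in UTC: 3:05 AM − 5:30 = 9:35 PM on Oct 19.
Subtract 5 hours 40 minutes → departure 3:55 PM UTC on Oct 19.
Yangon is UTC+6:30: 3:55 PM + 6:30 = 10:25 PM on Oct 19.

10:25 PM on October 19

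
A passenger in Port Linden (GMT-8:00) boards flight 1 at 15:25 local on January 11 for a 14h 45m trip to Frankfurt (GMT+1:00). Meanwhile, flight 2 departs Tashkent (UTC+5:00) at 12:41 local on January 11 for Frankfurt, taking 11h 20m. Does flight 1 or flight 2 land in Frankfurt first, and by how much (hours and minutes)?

Flight 1 in UTC: 15:25 + 8:00 = 23:25 on Jan 11.
+14 hours and 45 minutes → arrive 14:10 UTC on Jan 12.
Flight 2 in UTC: 12:41 − 5:00 = 07:41 on Jan 11.
+11 hours and 20 minutes → arrive 19:01 UTC on Jan 11.
Flight 2 lands earlier by 19 hours 9 minutes.

the second, by 19 hours 9 minutes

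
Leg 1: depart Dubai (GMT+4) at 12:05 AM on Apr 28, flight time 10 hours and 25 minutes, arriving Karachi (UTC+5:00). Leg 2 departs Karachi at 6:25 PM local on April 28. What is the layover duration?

Convert departure to UTC: 12:05 AM − 4:00 = 8:05 PM UTC on Apr 27.
Add 10 hours and 25 minutes flight time → 6:30 AM UTC (Apr 28).
Karachi is UTC+5:00, so local arrival = 6:30 AM + 5:00 = 11:30 AM on Apr 28.
Layover = 6:25 PM − 11:30 AM = 6 hours 55 minutes.

6 hours 55 minutes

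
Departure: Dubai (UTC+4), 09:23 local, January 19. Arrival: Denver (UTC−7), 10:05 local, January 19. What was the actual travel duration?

Denver is 11:00 behind Dubai.
Clock-face elapsed time (ignoring zones) is 42 minutes.
Actual elapsed = 42 minutes + 11:00 = 11 hours 42 minutes.

11 hours 42 minutes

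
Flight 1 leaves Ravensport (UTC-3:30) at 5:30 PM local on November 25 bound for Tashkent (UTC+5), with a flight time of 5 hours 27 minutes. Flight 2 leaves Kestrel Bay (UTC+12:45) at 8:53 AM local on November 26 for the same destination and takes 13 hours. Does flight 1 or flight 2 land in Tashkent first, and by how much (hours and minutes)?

Flight 1 in UTC: 5:30 PM + 3:30 = 9:00 PM on Nov 25.
+5 hours 27 minutes → arrive 2:27 AM UTC on Nov 26.
Flight 2 in UTC: 8:53 AM − 12:45 = 8:08 PM on Nov 25.
+13 hours → arrive 9:08 AM UTC on Nov 26.
Flight 1 lands earlier by 6 hours 41 minutes.

the first, by 6 hours 41 minutes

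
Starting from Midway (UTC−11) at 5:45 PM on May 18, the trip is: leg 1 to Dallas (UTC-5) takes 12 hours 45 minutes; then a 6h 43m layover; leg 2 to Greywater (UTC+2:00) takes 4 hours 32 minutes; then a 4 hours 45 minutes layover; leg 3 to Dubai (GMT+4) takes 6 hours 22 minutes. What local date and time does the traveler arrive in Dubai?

Convert departure to UTC: 5:45 PM + 11:00 = 4:45 AM UTC on May 19.
Add 12 hours 45 minutes leg 1 → 5:30 PM UTC.
Add 6 hours 43 minutes layover in Dallas → 12:13 AM UTC (May 20).
Add 4 hours 32 minutes leg 2 → 4:45 AM UTC.
Add 4 hours 45 minutes layover in Greywater → 9:30 AM UTC.
Add 6 hours and 22 minutes leg 3 → 3:52 PM UTC.
Dubai is UTC+4:00, so local arrival = 3:52 PM + 4:00 = 7:52 PM on May 20.

7:52 PM on May 20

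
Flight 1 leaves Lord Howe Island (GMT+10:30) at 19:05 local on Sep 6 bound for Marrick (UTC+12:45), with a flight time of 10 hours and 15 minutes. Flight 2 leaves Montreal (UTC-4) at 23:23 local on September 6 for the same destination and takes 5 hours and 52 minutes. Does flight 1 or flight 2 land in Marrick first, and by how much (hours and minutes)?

the first, by 14 hours 25 minutes

Flight 1 in UTC: 19:05 − 10:30 = 08:35 on Sep 6.
+10 hours and 15 minutes → arrive 18:50 UTC on Sep 6.
Flight 2 in UTC: 23:23 + 4:00 = 03:23 on Sep 7.
+5 hours 52 minutes → arrive 09:15 UTC on Sep 7.
Flight 1 lands earlier by 14 hours 25 minutes.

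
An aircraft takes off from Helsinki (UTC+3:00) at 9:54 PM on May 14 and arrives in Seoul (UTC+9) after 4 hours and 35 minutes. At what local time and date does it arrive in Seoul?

Convert departure to UTC: 9:54 PM − 3:00 = 6:54 PM UTC on May 14.
Add 4 hours 35 minutes travel time → 11:29 PM UTC.
Seoul is UTC+9:00, so local arrival = 11:29 PM + 9:00 = 8:29 AM on May 15.

8:29 AM on May 15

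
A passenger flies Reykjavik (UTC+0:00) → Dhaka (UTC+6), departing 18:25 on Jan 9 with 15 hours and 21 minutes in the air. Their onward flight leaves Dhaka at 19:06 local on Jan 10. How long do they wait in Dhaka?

Reykjavik is at UTC+0, so departure is already 18:25 UTC on Jan 9.
Add 15 hours and 21 minutes flight time → 09:46 UTC (Jan 10).
Dhaka is UTC+6:00, so local arrival = 09:46 + 6:00 = 15:46 on Jan 10.
Layover = 19:06 − 15:46 = 3 hours 20 minutes.

3 hours 20 minutes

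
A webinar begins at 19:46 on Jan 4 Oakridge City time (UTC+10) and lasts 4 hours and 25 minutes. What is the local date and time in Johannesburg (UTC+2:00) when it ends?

16:11 on January 4

Convert start to UTC: 19:46 − 10:00 = 09:46 UTC on Jan 4.
Add 4 hours 25 minutes duration → 14:11 UTC.
Johannesburg is UTC+2:00, so local end time = 14:11 + 2:00 = 16:11 on Jan 4.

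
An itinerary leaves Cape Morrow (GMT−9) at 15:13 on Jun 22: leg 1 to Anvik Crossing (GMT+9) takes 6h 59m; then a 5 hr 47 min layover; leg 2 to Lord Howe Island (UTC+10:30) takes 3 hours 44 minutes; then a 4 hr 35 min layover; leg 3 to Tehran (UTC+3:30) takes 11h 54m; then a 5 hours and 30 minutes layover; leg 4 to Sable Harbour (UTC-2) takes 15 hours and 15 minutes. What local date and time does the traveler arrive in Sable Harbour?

Convert departure to UTC: 15:13 + 9:00 = 00:13 UTC on Jun 23.
Add 6 hours 59 minutes leg 1 → 07:12 UTC.
Add 5 hours 47 minutes layover in Anvik Crossing → 12:59 UTC.
Add 3 hours 44 minutes leg 2 → 16:43 UTC.
Add 4 hours and 35 minutes layover in Lord Howe Island → 21:18 UTC.
Add 11 hours 54 minutes leg 3 → 09:12 UTC (Jun 24).
Add 5 hours 30 minutes layover in Tehran → 14:42 UTC.
Add 15 hours and 15 minutes leg 4 → 05:57 UTC (Jun 25).
Sable Harbour is UTC−2:00, so local arrival = 05:57 − 2:00 = 03:57 on Jun 25.

03:57 on June 25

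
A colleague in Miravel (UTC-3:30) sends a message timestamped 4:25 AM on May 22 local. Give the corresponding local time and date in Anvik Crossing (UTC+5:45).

1:40 PM on May 22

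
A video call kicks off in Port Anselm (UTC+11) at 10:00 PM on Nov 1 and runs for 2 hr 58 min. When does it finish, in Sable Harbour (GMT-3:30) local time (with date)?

10:28 AM on Nov 1

Convert start to UTC: 10:00 PM − 11:00 = 11:00 AM UTC on Nov 1.
Add 2 hours 58 minutes duration → 1:58 PM UTC.
Sable Harbour is UTC−3:30, so local end time = 1:58 PM − 3:30 = 10:28 AM on Nov 1.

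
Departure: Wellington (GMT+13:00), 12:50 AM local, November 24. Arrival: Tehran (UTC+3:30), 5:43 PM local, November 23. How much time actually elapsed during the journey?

Tehran is 9:30 behind Wellington.
Clock-face elapsed time (ignoring zones) is −7 hours 7 minutes.
Actual elapsed = −7 hours 7 minutes + 9:30 = 2 hours 23 minutes.

2 hours 23 minutes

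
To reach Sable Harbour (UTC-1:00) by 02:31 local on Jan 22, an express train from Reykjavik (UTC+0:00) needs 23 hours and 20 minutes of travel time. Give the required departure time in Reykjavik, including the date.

Target arrival in UTC: 02:31 + 1:00 = 03:31 on Jan 22.
Subtract 23 hours 20 minutes → departure 04:11 UTC on Jan 21.
Reykjavik is UTC+0, so departure is 04:11 on Jan 21.

04:11 on January 21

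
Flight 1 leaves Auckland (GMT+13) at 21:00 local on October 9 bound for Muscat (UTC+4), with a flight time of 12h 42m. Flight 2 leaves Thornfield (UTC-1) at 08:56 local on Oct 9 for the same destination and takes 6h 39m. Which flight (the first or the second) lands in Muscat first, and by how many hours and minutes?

the second, by 4 hours 7 minutes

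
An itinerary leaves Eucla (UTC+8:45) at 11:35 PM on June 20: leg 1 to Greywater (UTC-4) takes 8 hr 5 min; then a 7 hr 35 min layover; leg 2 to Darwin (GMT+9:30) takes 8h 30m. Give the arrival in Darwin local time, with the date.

12:30 AM on June 22

Convert departure to UTC: 11:35 PM − 8:45 = 2:50 PM UTC on Jun 20.
Add 8 hours and 5 minutes leg 1 → 10:55 PM UTC.
Add 7 hours and 35 minutes layover in Greywater → 6:30 AM UTC (Jun 21).
Add 8 hours and 30 minutes leg 2 → 3:00 PM UTC.
Darwin is UTC+9:30, so local arrival = 3:00 PM + 9:30 = 12:30 AM on Jun 22.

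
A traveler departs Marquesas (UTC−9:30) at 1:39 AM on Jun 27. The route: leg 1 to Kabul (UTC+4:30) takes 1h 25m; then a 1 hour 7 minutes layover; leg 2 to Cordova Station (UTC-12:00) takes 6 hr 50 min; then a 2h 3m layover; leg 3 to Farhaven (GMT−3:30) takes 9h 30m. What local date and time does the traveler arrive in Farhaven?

Convert departure to UTC: 1:39 AM + 9:30 = 11:09 AM UTC on Jun 27.
Add 1 hour 25 minutes leg 1 → 12:34 PM UTC.
Add 1 hour 7 minutes layover in Kabul → 1:41 PM UTC.
Add 6 hours and 50 minutes leg 2 → 8:31 PM UTC.
Add 2 hours 3 minutes layover in Cordova Station → 10:34 PM UTC.
Add 9 hours 30 minutes leg 3 → 8:04 AM UTC (Jun 28).
Farhaven is UTC−3:30, so local arrival = 8:04 AM − 3:30 = 4:34 AM on Jun 28.

4:34 AM on June 28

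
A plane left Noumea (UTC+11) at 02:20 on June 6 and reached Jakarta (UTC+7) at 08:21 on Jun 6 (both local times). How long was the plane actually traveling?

Departure in UTC: 02:20 − 11:00 = 15:20 on Jun 5.
Arrival in UTC: 08:21 − 7:00 = 01:21 on Jun 6.
Elapsed = 01:21 − 15:20 (+1 day) = 10 hours 1 minute.

10 hours 1 minute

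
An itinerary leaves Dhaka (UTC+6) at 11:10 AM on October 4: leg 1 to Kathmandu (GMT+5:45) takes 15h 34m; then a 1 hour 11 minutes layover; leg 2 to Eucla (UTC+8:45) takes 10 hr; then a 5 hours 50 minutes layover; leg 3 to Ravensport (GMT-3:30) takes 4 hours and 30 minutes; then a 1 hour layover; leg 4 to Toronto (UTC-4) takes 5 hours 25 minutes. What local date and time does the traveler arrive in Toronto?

8:40 PM on Oct 5

Convert departure to UTC: 11:10 AM − 6:00 = 5:10 AM UTC on Oct 4.
Add 15 hours and 34 minutes leg 1 → 8:44 PM UTC.
Add 1 hour and 11 minutes layover in Kathmandu → 9:55 PM UTC.
Add 10 hours leg 2 → 7:55 AM UTC (Oct 5).
Add 5 hours and 50 minutes layover in Eucla → 1:45 PM UTC.
Add 4 hours 30 minutes leg 3 → 6:15 PM UTC.
Add 1 hour layover in Ravensport → 7:15 PM UTC.
Add 5 hours 25 minutes leg 4 → 12:40 AM UTC (Oct 6).
Toronto is UTC−4:00, so local arrival = 12:40 AM − 4:00 = 8:40 PM on Oct 5.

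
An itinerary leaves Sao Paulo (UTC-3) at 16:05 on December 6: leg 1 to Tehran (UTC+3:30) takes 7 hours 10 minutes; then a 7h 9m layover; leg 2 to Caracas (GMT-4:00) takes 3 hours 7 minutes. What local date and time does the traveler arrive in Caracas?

Convert departure to UTC: 16:05 + 3:00 = 19:05 UTC on Dec 6.
Add 7 hours and 10 minutes leg 1 → 02:15 UTC (Dec 7).
Add 7 hours and 9 minutes layover in Tehran → 09:24 UTC.
Add 3 hours and 7 minutes leg 2 → 12:31 UTC.
Caracas is UTC−4:00, so local arrival = 12:31 − 4:00 = 08:31 on Dec 7.

08:31 on December 7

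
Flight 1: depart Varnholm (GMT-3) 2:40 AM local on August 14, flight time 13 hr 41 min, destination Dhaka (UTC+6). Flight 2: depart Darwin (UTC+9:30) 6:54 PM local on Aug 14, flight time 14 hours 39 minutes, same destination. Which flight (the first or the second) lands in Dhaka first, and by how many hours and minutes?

the first, by 4 hours 42 minutes

Flight 1 in UTC: 2:40 AM + 3:00 = 5:40 AM on Aug 14.
+13 hours 41 minutes → arrive 7:21 PM UTC on Aug 14.
Flight 2 in UTC: 6:54 PM − 9:30 = 9:24 AM on Aug 14.
+14 hours and 39 minutes → arrive 12:03 AM UTC on Aug 15.
Flight 1 lands earlier by 4 hours 42 minutes.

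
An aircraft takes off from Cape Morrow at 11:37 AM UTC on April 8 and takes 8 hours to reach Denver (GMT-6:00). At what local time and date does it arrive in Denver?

1:37 PM on April 8

Departure is given in UTC: 11:37 AM on Apr 8.
Add 8 hours → 7:37 PM UTC.
Denver is UTC−6:00: 7:37 PM − 6:00 = 1:37 PM on Apr 8.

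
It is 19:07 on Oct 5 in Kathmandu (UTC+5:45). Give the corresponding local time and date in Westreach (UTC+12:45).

In UTC: 19:07 − 5:45 = 13:22 on Oct 5.
Westreach is UTC+12:45: 13:22 + 12:45 = 02:07 on Oct 6.

02:07 on Oct 6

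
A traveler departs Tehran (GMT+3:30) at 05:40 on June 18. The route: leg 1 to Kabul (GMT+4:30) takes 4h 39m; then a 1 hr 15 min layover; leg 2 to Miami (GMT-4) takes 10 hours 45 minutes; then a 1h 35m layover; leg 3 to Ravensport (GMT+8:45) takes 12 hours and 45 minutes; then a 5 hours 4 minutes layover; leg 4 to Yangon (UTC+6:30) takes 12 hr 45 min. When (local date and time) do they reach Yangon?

09:28 on June 20

Convert departure to UTC: 05:40 − 3:30 = 02:10 UTC on Jun 18.
Add 4 hours and 39 minutes leg 1 → 06:49 UTC.
Add 1 hour 15 minutes layover in Kabul → 08:04 UTC.
Add 10 hours and 45 minutes leg 2 → 18:49 UTC.
Add 1 hour and 35 minutes layover in Miami → 20:24 UTC.
Add 12 hours and 45 minutes leg 3 → 09:09 UTC (Jun 19).
Add 5 hours and 4 minutes layover in Ravensport → 14:13 UTC.
Add 12 hours 45 minutes leg 4 → 02:58 UTC (Jun 20).
Yangon is UTC+6:30, so local arrival = 02:58 + 6:30 = 09:28 on Jun 20.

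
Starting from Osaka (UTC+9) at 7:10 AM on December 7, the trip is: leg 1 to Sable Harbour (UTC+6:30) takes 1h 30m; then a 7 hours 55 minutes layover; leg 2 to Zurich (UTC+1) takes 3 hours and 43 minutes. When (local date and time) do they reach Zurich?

12:18 PM on Dec 7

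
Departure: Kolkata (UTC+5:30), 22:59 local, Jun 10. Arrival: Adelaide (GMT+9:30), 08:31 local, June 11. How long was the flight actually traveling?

5 hours 32 minutes

Departure in UTC: 22:59 − 5:30 = 17:29 on Jun 10.
Arrival in UTC: 08:31 − 9:30 = 23:01 on Jun 10.
Elapsed = 23:01 − 17:29 = 5 hours 32 minutes.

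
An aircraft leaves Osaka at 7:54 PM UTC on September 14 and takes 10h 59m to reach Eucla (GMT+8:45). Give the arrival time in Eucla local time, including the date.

Departure is given in UTC: 7:54 PM on Sep 14.
Add 10 hours 59 minutes → 6:53 AM UTC (Sep 15).
Eucla is UTC+8:45: 6:53 AM + 8:45 = 3:38 PM on Sep 15.

3:38 PM on September 15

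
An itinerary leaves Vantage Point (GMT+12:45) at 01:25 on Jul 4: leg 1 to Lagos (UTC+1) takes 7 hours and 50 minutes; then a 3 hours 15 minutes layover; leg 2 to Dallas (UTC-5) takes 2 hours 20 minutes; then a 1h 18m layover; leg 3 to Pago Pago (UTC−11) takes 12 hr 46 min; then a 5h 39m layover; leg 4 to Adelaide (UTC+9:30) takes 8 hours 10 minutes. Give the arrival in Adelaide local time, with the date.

Convert departure to UTC: 01:25 − 12:45 = 12:40 UTC on Jul 3.
Add 7 hours 50 minutes leg 1 → 20:30 UTC.
Add 3 hours and 15 minutes layover in Lagos → 23:45 UTC.
Add 2 hours and 20 minutes leg 2 → 02:05 UTC (Jul 4).
Add 1 hour 18 minutes layover in Dallas → 03:23 UTC.
Add 12 hours 46 minutes leg 3 → 16:09 UTC.
Add 5 hours 39 minutes layover in Pago Pago → 21:48 UTC.
Add 8 hours 10 minutes leg 4 → 05:58 UTC (Jul 5).
Adelaide is UTC+9:30, so local arrival = 05:58 + 9:30 = 15:28 on Jul 5.

15:28 on July 5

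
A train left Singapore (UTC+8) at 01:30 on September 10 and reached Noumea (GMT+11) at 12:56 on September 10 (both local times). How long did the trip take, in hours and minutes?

8 hours 26 minutes

Departure in UTC: 01:30 − 8:00 = 17:30 on Sep 9.
Arrival in UTC: 12:56 − 11:00 = 01:56 on Sep 10.
Elapsed = 01:56 − 17:30 (+1 day) = 8 hours 26 minutes.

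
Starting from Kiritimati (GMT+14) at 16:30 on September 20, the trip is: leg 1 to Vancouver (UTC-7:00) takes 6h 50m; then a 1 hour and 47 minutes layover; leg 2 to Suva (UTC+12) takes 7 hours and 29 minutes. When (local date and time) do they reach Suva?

06:36 on September 21

Convert departure to UTC: 16:30 − 14:00 = 02:30 UTC on Sep 20.
Add 6 hours 50 minutes leg 1 → 09:20 UTC.
Add 1 hour and 47 minutes layover in Vancouver → 11:07 UTC.
Add 7 hours and 29 minutes leg 2 → 18:36 UTC.
Suva is UTC+12:00, so local arrival = 18:36 + 12:00 = 06:36 on Sep 21.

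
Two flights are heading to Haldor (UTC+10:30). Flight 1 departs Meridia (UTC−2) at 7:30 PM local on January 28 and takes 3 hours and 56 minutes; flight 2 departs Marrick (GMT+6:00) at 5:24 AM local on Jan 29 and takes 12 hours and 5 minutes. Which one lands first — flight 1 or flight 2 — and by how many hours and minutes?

the first, by 10 hours 3 minutes

Flight 1 in UTC: 7:30 PM + 2:00 = 9:30 PM on Jan 28.
+3 hours 56 minutes → arrive 1:26 AM UTC on Jan 29.
Flight 2 in UTC: 5:24 AM − 6:00 = 11:24 PM on Jan 28.
+12 hours and 5 minutes → arrive 11:29 AM UTC on Jan 29.
Flight 1 lands earlier by 10 hours 3 minutes.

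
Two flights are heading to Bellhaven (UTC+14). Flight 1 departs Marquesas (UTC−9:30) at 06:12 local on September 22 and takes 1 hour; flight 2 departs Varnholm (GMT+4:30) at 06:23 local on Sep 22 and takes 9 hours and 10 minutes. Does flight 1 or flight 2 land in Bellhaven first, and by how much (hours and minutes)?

Flight 1 in UTC: 06:12 + 9:30 = 15:42 on Sep 22.
+1 hour → arrive 16:42 UTC on Sep 22.
Flight 2 in UTC: 06:23 − 4:30 = 01:53 on Sep 22.
+9 hours 10 minutes → arrive 11:03 UTC on Sep 22.
Flight 2 lands earlier by 5 hours 39 minutes.

the second, by 5 hours 39 minutes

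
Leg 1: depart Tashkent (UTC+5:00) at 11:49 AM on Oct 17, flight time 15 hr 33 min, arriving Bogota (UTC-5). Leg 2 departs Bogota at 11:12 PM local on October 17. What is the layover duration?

Convert departure to UTC: 11:49 AM − 5:00 = 6:49 AM UTC on Oct 17.
Add 15 hours and 33 minutes flight time → 10:22 PM UTC.
Bogota is UTC−5:00, so local arrival = 10:22 PM − 5:00 = 5:22 PM on Oct 17.
Layover = 11:12 PM − 5:22 PM = 5 hours 50 minutes.

5 hours 50 minutes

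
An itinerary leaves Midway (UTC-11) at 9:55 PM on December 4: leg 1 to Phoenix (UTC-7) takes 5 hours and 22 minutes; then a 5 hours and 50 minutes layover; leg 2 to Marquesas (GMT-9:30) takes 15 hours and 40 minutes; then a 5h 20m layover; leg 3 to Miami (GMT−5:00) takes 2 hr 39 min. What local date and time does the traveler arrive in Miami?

2:46 PM on December 6

Convert departure to UTC: 9:55 PM + 11:00 = 8:55 AM UTC on Dec 5.
Add 5 hours and 22 minutes leg 1 → 2:17 PM UTC.
Add 5 hours 50 minutes layover in Phoenix → 8:07 PM UTC.
Add 15 hours and 40 minutes leg 2 → 11:47 AM UTC (Dec 6).
Add 5 hours and 20 minutes layover in Marquesas → 5:07 PM UTC.
Add 2 hours 39 minutes leg 3 → 7:46 PM UTC.
Miami is UTC−5:00, so local arrival = 7:46 PM − 5:00 = 2:46 PM on Dec 6.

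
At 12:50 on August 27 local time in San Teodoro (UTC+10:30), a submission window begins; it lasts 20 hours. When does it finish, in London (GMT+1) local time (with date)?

Convert start to UTC: 12:50 − 10:30 = 02:20 UTC on Aug 27.
Add 20 hours duration → 22:20 UTC.
London is UTC+1:00, so local end time = 22:20 + 1:00 = 23:20 on Aug 27.

23:20 on Aug 27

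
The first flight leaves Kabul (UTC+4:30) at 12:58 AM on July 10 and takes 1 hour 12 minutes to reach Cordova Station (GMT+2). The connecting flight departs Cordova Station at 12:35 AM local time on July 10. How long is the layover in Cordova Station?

Convert departure to UTC: 12:58 AM − 4:30 = 8:28 PM UTC on Jul 9.
Add 1 hour and 12 minutes flight time → 9:40 PM UTC.
Cordova Station is UTC+2:00, so local arrival = 9:40 PM + 2:00 = 11:40 PM on Jul 9.
Layover = 12:35 AM − 11:40 PM (+1 day) = 55 minutes.

55 minutes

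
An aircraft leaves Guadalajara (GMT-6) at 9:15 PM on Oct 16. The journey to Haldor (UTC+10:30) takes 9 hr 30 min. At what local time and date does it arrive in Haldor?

11:15 PM on October 17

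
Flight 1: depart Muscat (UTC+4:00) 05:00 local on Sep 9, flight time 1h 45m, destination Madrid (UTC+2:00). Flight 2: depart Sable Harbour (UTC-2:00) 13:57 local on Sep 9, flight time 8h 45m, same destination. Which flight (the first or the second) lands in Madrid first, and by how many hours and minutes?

the first, by 21 hours 57 minutes

Flight 1 in UTC: 05:00 − 4:00 = 01:00 on Sep 9.
+1 hour 45 minutes → arrive 02:45 UTC on Sep 9.
Flight 2 in UTC: 13:57 + 2:00 = 15:57 on Sep 9.
+8 hours 45 minutes → arrive 00:42 UTC on Sep 10.
Flight 1 lands earlier by 21 hours 57 minutes.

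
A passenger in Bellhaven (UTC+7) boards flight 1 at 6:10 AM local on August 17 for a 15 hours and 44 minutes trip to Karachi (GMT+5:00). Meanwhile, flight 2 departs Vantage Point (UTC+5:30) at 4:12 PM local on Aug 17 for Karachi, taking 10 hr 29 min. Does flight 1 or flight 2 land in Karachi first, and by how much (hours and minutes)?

the first, by 6 hours 17 minutes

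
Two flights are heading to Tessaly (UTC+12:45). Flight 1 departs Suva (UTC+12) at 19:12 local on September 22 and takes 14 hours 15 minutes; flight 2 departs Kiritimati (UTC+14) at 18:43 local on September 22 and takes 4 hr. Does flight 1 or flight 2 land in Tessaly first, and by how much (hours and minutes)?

the second, by 12 hours 44 minutes

Flight 1 in UTC: 19:12 − 12:00 = 07:12 on Sep 22.
+14 hours 15 minutes → arrive 21:27 UTC on Sep 22.
Flight 2 in UTC: 18:43 − 14:00 = 04:43 on Sep 22.
+4 hours → arrive 08:43 UTC on Sep 22.
Flight 2 lands earlier by 12 hours 44 minutes.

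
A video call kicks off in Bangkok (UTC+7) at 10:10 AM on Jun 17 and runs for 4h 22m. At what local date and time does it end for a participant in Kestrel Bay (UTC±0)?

7:32 AM on June 17

Convert start to UTC: 10:10 AM − 7:00 = 3:10 AM UTC on Jun 17.
Add 4 hours 22 minutes duration → 7:32 AM UTC.
Kestrel Bay is UTC+0, so local end time is the same: 7:32 AM on Jun 17.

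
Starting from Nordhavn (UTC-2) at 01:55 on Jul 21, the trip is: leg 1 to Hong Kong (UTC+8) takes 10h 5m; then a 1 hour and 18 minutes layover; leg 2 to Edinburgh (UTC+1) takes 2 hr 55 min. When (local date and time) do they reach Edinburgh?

19:13 on July 21

Convert departure to UTC: 01:55 + 2:00 = 03:55 UTC on Jul 21.
Add 10 hours and 5 minutes leg 1 → 14:00 UTC.
Add 1 hour and 18 minutes layover in Hong Kong → 15:18 UTC.
Add 2 hours and 55 minutes leg 2 → 18:13 UTC.
Edinburgh is UTC+1:00, so local arrival = 18:13 + 1:00 = 19:13 on Jul 21.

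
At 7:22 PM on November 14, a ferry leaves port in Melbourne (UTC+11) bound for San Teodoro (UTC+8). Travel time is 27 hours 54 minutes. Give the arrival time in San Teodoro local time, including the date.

8:16 PM on Nov 15

Convert departure to UTC: 7:22 PM − 11:00 = 8:22 AM UTC on Nov 14.
Add 27 hours and 54 minutes travel time → 12:16 PM UTC (Nov 15).
San Teodoro is UTC+8:00, so local arrival = 12:16 PM + 8:00 = 8:16 PM on Nov 15.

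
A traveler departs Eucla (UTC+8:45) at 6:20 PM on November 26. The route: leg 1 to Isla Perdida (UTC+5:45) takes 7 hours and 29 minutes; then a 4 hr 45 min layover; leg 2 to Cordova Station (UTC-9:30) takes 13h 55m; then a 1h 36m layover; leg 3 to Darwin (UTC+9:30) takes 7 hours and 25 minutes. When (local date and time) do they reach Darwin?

Convert departure to UTC: 6:20 PM − 8:45 = 9:35 AM UTC on Nov 26.
Add 7 hours and 29 minutes leg 1 → 5:04 PM UTC.
Add 4 hours 45 minutes layover in Isla Perdida → 9:49 PM UTC.
Add 13 hours 55 minutes leg 2 → 11:44 AM UTC (Nov 27).
Add 1 hour and 36 minutes layover in Cordova Station → 1:20 PM UTC.
Add 7 hours 25 minutes leg 3 → 8:45 PM UTC.
Darwin is UTC+9:30, so local arrival = 8:45 PM + 9:30 = 6:15 AM on Nov 28.

6:15 AM on November 28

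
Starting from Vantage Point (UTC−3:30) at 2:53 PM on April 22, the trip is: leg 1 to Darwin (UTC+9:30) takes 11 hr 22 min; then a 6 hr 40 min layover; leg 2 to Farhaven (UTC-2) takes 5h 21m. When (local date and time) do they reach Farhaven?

Convert departure to UTC: 2:53 PM + 3:30 = 6:23 PM UTC on Apr 22.
Add 11 hours 22 minutes leg 1 → 5:45 AM UTC (Apr 23).
Add 6 hours and 40 minutes layover in Darwin → 12:25 PM UTC.
Add 5 hours 21 minutes leg 2 → 5:46 PM UTC.
Farhaven is UTC−2:00, so local arrival = 5:46 PM − 2:00 = 3:46 PM on Apr 23.

3:46 PM on April 23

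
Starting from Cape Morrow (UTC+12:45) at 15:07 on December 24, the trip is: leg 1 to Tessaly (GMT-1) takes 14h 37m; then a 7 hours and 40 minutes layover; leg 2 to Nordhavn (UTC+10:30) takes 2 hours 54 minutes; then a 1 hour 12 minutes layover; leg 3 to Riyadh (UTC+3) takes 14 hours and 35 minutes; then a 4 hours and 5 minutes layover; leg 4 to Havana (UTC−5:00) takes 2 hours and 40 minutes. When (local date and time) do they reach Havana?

Convert departure to UTC: 15:07 − 12:45 = 02:22 UTC on Dec 24.
Add 14 hours 37 minutes leg 1 → 16:59 UTC.
Add 7 hours and 40 minutes layover in Tessaly → 00:39 UTC (Dec 25).
Add 2 hours 54 minutes leg 2 → 03:33 UTC.
Add 1 hour and 12 minutes layover in Nordhavn → 04:45 UTC.
Add 14 hours 35 minutes leg 3 → 19:20 UTC.
Add 4 hours and 5 minutes layover in Riyadh → 23:25 UTC.
Add 2 hours and 40 minutes leg 4 → 02:05 UTC (Dec 26).
Havana is UTC−5:00, so local arrival = 02:05 − 5:00 = 21:05 on Dec 25.

21:05 on December 25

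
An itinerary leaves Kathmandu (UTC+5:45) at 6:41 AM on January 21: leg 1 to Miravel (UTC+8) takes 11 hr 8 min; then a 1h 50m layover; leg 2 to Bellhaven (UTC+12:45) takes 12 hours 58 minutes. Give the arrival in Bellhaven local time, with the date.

3:37 PM on January 22

Convert departure to UTC: 6:41 AM − 5:45 = 12:56 AM UTC on Jan 21.
Add 11 hours 8 minutes leg 1 → 12:04 PM UTC.
Add 1 hour and 50 minutes layover in Miravel → 1:54 PM UTC.
Add 12 hours and 58 minutes leg 2 → 2:52 AM UTC (Jan 22).
Bellhaven is UTC+12:45, so local arrival = 2:52 AM + 12:45 = 3:37 PM on Jan 22.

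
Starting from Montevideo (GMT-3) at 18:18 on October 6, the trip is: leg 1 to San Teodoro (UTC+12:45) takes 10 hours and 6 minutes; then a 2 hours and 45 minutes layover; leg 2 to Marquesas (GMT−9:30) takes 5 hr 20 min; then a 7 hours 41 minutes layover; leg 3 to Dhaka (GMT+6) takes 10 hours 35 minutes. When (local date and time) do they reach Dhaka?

Convert departure to UTC: 18:18 + 3:00 = 21:18 UTC on Oct 6.
Add 10 hours 6 minutes leg 1 → 07:24 UTC (Oct 7).
Add 2 hours and 45 minutes layover in San Teodoro → 10:09 UTC.
Add 5 hours and 20 minutes leg 2 → 15:29 UTC.
Add 7 hours 41 minutes layover in Marquesas → 23:10 UTC.
Add 10 hours 35 minutes leg 3 → 09:45 UTC (Oct 8).
Dhaka is UTC+6:00, so local arrival = 09:45 + 6:00 = 15:45 on Oct 8.

15:45 on October 8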